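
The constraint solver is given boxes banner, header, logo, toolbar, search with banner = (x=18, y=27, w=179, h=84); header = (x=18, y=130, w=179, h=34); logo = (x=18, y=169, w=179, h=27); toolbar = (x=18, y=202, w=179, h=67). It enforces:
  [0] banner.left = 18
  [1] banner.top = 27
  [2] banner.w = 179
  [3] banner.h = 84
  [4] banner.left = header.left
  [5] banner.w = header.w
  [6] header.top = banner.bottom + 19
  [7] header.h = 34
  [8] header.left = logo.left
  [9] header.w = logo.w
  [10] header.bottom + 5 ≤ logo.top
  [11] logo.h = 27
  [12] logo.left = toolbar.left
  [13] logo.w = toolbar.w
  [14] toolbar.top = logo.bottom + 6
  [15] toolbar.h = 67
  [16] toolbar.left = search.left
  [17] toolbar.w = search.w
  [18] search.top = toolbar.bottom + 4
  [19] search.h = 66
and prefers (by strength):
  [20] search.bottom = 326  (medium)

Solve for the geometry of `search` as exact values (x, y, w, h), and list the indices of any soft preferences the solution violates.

search = (x=18, y=273, w=179, h=66)
violated soft preferences: 20

1. search.x = 18  [toolbar.left = search.left]
2. search.w = 179  [toolbar.w = search.w]
3. search.y = 273  [search.top = toolbar.bottom + 4]
4. search.h = 66  [search.h = 66]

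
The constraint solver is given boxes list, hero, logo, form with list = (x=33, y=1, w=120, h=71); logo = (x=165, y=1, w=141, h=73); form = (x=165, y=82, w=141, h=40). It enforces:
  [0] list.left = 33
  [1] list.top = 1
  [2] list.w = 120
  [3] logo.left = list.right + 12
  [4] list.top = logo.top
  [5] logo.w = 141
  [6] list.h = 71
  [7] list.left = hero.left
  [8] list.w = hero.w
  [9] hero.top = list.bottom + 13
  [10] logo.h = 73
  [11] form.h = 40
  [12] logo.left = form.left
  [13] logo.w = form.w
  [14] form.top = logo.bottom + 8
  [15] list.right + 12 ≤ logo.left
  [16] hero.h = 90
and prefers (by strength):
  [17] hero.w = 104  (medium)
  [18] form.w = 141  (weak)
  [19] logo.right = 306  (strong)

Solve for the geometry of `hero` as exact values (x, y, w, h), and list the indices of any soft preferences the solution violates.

1. hero.x = 33  [list.left = hero.left]
2. hero.w = 120  [list.w = hero.w]
3. hero.y = 85  [hero.top = list.bottom + 13]
4. hero.h = 90  [hero.h = 90]

hero = (x=33, y=85, w=120, h=90)
violated soft preferences: 17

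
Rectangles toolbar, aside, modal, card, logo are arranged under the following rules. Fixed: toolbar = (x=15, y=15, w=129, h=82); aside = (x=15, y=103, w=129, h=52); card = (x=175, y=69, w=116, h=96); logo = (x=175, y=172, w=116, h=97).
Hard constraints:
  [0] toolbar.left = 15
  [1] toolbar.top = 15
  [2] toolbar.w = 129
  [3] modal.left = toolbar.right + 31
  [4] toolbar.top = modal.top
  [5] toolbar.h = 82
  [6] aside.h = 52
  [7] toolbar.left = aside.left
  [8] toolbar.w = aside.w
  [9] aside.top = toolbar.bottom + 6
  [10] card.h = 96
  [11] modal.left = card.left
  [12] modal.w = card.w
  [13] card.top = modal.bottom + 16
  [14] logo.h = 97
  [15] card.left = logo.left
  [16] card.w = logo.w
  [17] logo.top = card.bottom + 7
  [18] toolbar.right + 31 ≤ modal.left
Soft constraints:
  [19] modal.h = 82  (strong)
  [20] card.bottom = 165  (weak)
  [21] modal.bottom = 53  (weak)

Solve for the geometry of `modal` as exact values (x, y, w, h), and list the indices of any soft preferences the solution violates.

1. modal.x = 175  [modal.left = toolbar.right + 31]
2. modal.y = 15  [toolbar.top = modal.top]
3. modal.w = 116  [modal.w = card.w]
4. modal.h = 38  [card.top = modal.bottom + 16]

modal = (x=175, y=15, w=116, h=38)
violated soft preferences: 19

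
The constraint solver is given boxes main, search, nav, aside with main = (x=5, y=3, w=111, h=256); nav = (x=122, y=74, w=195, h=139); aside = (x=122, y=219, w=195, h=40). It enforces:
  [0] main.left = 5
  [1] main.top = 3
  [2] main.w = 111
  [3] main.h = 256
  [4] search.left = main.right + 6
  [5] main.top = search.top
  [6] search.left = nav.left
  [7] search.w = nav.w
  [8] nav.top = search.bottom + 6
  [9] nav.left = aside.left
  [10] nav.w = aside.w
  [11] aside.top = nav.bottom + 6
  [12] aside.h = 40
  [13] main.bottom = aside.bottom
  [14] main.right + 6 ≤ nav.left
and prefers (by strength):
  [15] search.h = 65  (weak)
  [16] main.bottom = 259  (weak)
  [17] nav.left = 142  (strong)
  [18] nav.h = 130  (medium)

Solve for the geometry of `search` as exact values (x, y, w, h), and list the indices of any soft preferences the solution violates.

search = (x=122, y=3, w=195, h=65)
violated soft preferences: 17, 18

1. search.x = 122  [search.left = main.right + 6]
2. search.y = 3  [main.top = search.top]
3. search.w = 195  [search.w = nav.w]
4. search.h = 65  [nav.top = search.bottom + 6]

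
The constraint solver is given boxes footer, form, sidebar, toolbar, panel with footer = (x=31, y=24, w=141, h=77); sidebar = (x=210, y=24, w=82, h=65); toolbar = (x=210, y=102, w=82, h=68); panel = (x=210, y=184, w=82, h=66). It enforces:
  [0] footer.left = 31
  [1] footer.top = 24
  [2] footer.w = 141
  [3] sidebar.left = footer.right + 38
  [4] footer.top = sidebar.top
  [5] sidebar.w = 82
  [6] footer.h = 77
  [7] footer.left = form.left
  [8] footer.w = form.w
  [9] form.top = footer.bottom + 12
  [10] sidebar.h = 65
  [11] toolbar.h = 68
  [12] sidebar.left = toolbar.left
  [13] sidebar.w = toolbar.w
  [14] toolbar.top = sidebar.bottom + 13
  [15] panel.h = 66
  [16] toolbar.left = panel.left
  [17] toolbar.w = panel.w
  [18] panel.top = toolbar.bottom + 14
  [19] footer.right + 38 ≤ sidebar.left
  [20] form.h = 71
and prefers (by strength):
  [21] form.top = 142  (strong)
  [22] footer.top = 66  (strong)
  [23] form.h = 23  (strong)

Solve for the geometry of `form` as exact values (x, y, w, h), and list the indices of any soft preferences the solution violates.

1. form.x = 31  [footer.left = form.left]
2. form.w = 141  [footer.w = form.w]
3. form.y = 113  [form.top = footer.bottom + 12]
4. form.h = 71  [form.h = 71]

form = (x=31, y=113, w=141, h=71)
violated soft preferences: 21, 22, 23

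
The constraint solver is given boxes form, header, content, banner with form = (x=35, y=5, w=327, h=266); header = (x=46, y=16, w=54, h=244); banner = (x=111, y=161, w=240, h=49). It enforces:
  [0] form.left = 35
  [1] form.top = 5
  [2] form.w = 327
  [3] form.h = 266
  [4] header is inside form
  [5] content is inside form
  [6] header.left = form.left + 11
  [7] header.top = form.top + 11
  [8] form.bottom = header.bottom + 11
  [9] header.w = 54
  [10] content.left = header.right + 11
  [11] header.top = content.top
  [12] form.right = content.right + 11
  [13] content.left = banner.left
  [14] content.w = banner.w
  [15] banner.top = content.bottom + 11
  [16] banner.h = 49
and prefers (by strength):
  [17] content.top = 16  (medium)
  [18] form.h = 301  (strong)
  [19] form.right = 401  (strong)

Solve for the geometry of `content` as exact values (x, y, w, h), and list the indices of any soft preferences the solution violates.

1. content.x = 111  [content.left = header.right + 11]
2. content.y = 16  [header.top = content.top]
3. content.w = 240  [form.right = content.right + 11]
4. content.h = 134  [banner.top = content.bottom + 11]

content = (x=111, y=16, w=240, h=134)
violated soft preferences: 18, 19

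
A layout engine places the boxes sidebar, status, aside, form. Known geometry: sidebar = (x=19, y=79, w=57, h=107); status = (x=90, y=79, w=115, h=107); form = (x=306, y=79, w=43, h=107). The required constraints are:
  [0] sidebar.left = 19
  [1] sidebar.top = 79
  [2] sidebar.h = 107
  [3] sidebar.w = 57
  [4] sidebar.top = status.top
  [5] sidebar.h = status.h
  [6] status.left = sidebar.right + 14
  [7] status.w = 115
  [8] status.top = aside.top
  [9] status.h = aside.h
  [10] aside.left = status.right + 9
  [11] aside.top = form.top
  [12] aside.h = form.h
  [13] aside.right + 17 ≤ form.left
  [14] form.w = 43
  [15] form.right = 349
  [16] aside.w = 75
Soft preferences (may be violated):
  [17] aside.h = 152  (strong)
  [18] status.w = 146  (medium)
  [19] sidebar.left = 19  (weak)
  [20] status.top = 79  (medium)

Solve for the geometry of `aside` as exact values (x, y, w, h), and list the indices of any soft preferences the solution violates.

1. aside.y = 79  [status.top = aside.top]
2. aside.h = 107  [status.h = aside.h]
3. aside.x = 214  [aside.left = status.right + 9]
4. aside.w = 75  [aside.w = 75]

aside = (x=214, y=79, w=75, h=107)
violated soft preferences: 17, 18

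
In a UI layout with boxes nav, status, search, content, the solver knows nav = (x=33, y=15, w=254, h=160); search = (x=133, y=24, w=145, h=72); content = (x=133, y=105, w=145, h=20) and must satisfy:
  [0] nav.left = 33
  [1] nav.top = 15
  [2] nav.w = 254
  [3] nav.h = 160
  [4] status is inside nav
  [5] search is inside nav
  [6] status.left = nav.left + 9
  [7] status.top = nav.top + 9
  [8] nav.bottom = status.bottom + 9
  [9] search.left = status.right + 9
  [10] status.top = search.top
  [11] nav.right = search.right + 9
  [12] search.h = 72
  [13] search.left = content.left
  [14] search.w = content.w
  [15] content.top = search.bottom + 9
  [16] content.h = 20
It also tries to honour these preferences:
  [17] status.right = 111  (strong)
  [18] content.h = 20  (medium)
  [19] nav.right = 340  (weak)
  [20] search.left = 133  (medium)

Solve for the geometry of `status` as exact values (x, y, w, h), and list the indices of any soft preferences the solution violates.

1. status.x = 42  [status.left = nav.left + 9]
2. status.y = 24  [status.top = nav.top + 9]
3. status.h = 142  [nav.bottom = status.bottom + 9]
4. status.w = 82  [search.left = status.right + 9]

status = (x=42, y=24, w=82, h=142)
violated soft preferences: 17, 19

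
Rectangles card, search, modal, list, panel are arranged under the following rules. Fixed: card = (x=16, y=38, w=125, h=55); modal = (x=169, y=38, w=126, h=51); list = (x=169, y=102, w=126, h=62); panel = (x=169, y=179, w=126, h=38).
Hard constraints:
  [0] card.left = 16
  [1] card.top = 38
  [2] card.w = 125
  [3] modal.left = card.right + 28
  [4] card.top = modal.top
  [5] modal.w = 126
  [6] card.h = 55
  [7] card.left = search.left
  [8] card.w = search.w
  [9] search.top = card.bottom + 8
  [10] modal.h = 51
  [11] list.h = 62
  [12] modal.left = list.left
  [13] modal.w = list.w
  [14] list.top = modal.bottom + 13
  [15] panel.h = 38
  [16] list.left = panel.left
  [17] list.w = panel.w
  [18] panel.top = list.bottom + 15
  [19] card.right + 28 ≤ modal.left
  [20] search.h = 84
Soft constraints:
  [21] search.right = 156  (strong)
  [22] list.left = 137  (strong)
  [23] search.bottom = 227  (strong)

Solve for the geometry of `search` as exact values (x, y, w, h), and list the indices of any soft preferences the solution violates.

search = (x=16, y=101, w=125, h=84)
violated soft preferences: 21, 22, 23

1. search.x = 16  [card.left = search.left]
2. search.w = 125  [card.w = search.w]
3. search.y = 101  [search.top = card.bottom + 8]
4. search.h = 84  [search.h = 84]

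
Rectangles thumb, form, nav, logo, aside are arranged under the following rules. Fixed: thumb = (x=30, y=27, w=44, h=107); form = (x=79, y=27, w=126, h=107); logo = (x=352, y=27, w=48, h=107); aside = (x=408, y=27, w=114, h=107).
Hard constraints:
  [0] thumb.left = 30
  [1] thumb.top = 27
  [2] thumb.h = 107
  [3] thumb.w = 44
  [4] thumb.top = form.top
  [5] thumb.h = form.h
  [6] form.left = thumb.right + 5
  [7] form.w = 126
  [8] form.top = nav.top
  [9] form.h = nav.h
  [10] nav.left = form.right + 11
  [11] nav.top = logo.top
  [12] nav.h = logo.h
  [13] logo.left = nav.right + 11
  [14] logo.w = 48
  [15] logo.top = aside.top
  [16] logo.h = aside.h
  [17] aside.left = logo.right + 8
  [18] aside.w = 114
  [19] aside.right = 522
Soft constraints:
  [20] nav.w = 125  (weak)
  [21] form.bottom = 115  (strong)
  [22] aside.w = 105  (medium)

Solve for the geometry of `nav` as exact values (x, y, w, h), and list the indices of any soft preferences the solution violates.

1. nav.y = 27  [form.top = nav.top]
2. nav.h = 107  [form.h = nav.h]
3. nav.x = 216  [nav.left = form.right + 11]
4. nav.w = 125  [logo.left = nav.right + 11]

nav = (x=216, y=27, w=125, h=107)
violated soft preferences: 21, 22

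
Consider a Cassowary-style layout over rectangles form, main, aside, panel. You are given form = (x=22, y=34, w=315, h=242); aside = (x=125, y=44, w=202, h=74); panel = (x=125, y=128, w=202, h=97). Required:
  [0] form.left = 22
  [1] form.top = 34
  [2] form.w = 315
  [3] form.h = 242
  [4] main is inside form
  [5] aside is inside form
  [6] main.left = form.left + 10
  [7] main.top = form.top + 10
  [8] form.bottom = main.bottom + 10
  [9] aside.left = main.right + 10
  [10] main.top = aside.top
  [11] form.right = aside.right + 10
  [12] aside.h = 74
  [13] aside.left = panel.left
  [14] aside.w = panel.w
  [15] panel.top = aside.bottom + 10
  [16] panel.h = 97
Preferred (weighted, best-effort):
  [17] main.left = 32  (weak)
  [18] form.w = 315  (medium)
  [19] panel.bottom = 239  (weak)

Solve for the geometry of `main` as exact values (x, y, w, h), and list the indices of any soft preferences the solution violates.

main = (x=32, y=44, w=83, h=222)
violated soft preferences: 19

1. main.x = 32  [main.left = form.left + 10]
2. main.y = 44  [main.top = form.top + 10]
3. main.h = 222  [form.bottom = main.bottom + 10]
4. main.w = 83  [aside.left = main.right + 10]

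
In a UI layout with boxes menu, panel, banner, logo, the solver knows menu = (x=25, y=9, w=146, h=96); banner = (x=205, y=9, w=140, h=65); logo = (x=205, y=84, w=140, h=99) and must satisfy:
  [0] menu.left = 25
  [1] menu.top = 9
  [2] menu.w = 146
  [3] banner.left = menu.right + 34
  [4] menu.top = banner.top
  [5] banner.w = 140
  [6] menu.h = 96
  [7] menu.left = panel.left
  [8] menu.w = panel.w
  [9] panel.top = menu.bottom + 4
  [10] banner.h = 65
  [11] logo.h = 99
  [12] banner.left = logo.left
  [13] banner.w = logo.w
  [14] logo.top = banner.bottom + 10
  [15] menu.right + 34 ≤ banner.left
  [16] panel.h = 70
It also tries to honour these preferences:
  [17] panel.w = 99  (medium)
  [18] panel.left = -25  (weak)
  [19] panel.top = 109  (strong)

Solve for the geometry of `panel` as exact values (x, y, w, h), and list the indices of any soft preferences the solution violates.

panel = (x=25, y=109, w=146, h=70)
violated soft preferences: 17, 18

1. panel.x = 25  [menu.left = panel.left]
2. panel.w = 146  [menu.w = panel.w]
3. panel.y = 109  [panel.top = menu.bottom + 4]
4. panel.h = 70  [panel.h = 70]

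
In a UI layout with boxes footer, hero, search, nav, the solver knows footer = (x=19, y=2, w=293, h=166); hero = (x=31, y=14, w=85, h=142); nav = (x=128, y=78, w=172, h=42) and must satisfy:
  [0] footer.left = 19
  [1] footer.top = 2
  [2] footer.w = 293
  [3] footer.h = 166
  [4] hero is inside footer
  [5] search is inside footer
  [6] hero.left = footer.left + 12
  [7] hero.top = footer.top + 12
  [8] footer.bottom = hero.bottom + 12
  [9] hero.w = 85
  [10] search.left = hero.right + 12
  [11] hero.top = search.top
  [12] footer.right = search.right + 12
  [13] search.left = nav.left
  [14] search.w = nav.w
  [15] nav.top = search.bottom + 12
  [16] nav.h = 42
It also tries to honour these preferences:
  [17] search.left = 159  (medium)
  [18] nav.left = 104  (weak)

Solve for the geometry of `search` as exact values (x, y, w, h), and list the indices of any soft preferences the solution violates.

search = (x=128, y=14, w=172, h=52)
violated soft preferences: 17, 18

1. search.x = 128  [search.left = hero.right + 12]
2. search.y = 14  [hero.top = search.top]
3. search.w = 172  [footer.right = search.right + 12]
4. search.h = 52  [nav.top = search.bottom + 12]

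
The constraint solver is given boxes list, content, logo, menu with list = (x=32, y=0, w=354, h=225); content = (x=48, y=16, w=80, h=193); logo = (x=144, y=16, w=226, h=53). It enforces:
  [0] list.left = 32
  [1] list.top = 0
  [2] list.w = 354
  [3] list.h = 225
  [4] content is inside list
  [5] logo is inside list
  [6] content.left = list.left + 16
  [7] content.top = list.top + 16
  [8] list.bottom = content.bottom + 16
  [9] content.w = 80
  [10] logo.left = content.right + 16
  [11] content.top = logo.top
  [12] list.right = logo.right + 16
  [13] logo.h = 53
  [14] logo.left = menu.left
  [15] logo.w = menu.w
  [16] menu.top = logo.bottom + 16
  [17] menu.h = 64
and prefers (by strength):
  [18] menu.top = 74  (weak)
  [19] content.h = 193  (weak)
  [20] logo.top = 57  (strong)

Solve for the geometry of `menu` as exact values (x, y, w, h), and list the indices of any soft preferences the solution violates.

menu = (x=144, y=85, w=226, h=64)
violated soft preferences: 18, 20

1. menu.x = 144  [logo.left = menu.left]
2. menu.w = 226  [logo.w = menu.w]
3. menu.y = 85  [menu.top = logo.bottom + 16]
4. menu.h = 64  [menu.h = 64]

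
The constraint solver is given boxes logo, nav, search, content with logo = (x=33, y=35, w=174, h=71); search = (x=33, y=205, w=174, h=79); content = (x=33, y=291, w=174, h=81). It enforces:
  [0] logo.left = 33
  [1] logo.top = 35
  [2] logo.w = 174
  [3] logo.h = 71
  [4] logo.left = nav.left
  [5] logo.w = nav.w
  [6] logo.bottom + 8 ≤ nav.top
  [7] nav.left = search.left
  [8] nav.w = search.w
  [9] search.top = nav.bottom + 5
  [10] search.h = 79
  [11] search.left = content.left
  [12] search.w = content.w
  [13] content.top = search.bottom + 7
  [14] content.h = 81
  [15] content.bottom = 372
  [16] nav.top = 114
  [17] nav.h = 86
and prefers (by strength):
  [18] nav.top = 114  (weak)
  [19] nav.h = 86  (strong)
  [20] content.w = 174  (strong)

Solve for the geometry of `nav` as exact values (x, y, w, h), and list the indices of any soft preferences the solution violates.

1. nav.x = 33  [logo.left = nav.left]
2. nav.w = 174  [logo.w = nav.w]
3. nav.y = 114  [nav.top = 114]
4. nav.h = 86  [nav.h = 86]

nav = (x=33, y=114, w=174, h=86)
violated soft preferences: none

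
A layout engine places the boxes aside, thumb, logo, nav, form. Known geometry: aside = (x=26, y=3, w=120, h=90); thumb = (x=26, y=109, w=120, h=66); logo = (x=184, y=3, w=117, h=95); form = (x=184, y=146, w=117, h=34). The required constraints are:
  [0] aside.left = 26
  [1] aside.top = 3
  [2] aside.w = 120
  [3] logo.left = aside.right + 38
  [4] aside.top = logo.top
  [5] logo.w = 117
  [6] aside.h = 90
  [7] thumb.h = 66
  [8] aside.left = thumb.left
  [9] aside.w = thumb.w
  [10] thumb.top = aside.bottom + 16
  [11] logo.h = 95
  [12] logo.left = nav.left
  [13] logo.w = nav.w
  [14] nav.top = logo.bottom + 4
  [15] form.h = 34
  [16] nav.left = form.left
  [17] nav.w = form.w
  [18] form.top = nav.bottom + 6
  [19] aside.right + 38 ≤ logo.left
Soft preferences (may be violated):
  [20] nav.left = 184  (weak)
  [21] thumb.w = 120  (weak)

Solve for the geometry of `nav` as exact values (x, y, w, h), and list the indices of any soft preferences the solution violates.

1. nav.x = 184  [logo.left = nav.left]
2. nav.w = 117  [logo.w = nav.w]
3. nav.y = 102  [nav.top = logo.bottom + 4]
4. nav.h = 38  [form.top = nav.bottom + 6]

nav = (x=184, y=102, w=117, h=38)
violated soft preferences: none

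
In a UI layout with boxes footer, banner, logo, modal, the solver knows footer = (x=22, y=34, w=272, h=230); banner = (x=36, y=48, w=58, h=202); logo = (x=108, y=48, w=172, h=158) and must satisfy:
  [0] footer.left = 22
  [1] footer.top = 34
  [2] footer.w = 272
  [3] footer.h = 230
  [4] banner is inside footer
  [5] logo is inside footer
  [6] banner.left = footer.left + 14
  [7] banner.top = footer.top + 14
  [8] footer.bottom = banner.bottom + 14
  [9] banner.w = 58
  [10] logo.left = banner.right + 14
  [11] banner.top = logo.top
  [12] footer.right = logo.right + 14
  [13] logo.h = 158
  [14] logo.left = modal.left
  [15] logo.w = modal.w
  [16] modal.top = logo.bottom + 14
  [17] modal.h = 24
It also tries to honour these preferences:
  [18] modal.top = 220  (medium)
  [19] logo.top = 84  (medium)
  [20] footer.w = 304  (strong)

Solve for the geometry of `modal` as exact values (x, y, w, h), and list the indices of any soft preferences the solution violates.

1. modal.x = 108  [logo.left = modal.left]
2. modal.w = 172  [logo.w = modal.w]
3. modal.y = 220  [modal.top = logo.bottom + 14]
4. modal.h = 24  [modal.h = 24]

modal = (x=108, y=220, w=172, h=24)
violated soft preferences: 19, 20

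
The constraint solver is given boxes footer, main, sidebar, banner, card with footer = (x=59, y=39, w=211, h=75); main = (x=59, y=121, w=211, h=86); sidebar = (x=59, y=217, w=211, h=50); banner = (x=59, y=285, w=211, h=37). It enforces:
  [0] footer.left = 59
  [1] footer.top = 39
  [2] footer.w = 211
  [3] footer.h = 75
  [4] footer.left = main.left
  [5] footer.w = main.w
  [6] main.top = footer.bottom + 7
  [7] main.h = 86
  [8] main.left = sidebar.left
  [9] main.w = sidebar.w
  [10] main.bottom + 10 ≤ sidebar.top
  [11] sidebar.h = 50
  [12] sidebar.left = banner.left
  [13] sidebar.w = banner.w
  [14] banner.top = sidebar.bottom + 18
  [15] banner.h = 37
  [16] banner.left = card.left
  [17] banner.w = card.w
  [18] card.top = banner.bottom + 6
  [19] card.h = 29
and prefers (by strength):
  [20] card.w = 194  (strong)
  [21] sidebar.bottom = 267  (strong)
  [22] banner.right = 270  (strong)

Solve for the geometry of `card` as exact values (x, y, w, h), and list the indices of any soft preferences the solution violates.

1. card.x = 59  [banner.left = card.left]
2. card.w = 211  [banner.w = card.w]
3. card.y = 328  [card.top = banner.bottom + 6]
4. card.h = 29  [card.h = 29]

card = (x=59, y=328, w=211, h=29)
violated soft preferences: 20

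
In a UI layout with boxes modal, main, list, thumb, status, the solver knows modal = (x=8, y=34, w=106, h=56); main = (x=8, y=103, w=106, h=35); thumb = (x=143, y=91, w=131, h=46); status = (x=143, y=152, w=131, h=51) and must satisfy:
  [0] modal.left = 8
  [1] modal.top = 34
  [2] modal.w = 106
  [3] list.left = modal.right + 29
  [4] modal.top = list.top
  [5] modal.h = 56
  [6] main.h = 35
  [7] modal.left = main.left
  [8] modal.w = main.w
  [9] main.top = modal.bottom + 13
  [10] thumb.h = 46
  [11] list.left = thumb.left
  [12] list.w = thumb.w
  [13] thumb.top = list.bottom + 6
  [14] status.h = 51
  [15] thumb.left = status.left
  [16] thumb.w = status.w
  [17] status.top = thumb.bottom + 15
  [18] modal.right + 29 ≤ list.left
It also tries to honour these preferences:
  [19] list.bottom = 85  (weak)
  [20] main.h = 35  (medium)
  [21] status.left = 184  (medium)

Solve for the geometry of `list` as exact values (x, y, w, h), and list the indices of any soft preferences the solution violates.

list = (x=143, y=34, w=131, h=51)
violated soft preferences: 21

1. list.x = 143  [list.left = modal.right + 29]
2. list.y = 34  [modal.top = list.top]
3. list.w = 131  [list.w = thumb.w]
4. list.h = 51  [thumb.top = list.bottom + 6]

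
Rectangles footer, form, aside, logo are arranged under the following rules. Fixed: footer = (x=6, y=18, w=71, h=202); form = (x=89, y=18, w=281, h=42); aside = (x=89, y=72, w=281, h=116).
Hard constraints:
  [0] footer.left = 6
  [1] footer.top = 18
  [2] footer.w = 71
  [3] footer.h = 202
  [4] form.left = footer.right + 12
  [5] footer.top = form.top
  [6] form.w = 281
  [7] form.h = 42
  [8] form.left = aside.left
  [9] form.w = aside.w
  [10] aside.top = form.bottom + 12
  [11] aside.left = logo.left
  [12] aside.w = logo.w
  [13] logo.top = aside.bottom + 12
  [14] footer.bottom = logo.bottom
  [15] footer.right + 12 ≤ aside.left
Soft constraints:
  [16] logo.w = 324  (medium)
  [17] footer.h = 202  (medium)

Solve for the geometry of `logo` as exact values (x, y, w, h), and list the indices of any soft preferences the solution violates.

1. logo.x = 89  [aside.left = logo.left]
2. logo.w = 281  [aside.w = logo.w]
3. logo.y = 200  [logo.top = aside.bottom + 12]
4. logo.h = 20  [footer.bottom = logo.bottom]

logo = (x=89, y=200, w=281, h=20)
violated soft preferences: 16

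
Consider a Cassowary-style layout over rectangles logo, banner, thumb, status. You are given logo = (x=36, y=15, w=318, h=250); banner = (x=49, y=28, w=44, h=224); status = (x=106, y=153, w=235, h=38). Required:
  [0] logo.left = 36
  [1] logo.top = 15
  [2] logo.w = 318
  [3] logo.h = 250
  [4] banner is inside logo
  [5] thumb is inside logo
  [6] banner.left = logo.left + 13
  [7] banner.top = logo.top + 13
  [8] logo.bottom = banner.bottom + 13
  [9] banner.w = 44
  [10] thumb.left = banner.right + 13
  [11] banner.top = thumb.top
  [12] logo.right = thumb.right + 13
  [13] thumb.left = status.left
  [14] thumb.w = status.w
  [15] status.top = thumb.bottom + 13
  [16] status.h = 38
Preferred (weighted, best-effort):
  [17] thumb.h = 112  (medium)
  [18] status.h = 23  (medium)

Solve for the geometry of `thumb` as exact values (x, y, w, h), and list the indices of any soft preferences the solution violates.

1. thumb.x = 106  [thumb.left = banner.right + 13]
2. thumb.y = 28  [banner.top = thumb.top]
3. thumb.w = 235  [logo.right = thumb.right + 13]
4. thumb.h = 112  [status.top = thumb.bottom + 13]

thumb = (x=106, y=28, w=235, h=112)
violated soft preferences: 18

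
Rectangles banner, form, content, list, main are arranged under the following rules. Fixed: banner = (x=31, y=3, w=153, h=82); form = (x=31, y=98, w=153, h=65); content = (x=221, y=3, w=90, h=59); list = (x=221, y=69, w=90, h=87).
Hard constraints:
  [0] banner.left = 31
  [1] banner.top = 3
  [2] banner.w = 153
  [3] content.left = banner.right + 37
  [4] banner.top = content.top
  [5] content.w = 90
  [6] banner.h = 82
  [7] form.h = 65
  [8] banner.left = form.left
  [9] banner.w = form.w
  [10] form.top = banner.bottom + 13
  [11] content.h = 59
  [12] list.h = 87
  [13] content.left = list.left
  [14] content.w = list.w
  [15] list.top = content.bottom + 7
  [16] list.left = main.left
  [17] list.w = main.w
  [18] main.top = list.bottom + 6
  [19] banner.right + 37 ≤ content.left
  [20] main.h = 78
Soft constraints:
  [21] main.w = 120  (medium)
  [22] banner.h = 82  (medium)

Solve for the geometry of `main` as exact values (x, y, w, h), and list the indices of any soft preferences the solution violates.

1. main.x = 221  [list.left = main.left]
2. main.w = 90  [list.w = main.w]
3. main.y = 162  [main.top = list.bottom + 6]
4. main.h = 78  [main.h = 78]

main = (x=221, y=162, w=90, h=78)
violated soft preferences: 21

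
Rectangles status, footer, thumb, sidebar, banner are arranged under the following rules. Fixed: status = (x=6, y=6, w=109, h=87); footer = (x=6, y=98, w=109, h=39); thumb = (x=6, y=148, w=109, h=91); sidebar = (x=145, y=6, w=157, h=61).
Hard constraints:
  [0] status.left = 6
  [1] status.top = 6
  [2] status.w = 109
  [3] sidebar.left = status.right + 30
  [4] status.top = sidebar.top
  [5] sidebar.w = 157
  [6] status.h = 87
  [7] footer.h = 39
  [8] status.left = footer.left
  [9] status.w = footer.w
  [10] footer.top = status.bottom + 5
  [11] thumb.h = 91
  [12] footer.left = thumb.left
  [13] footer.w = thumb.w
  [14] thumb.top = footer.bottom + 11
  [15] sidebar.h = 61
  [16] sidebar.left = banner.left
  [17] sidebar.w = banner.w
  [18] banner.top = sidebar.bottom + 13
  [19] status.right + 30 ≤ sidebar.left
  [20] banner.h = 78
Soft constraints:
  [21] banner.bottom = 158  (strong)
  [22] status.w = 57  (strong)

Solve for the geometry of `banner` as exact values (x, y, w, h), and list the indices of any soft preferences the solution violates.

banner = (x=145, y=80, w=157, h=78)
violated soft preferences: 22

1. banner.x = 145  [sidebar.left = banner.left]
2. banner.w = 157  [sidebar.w = banner.w]
3. banner.y = 80  [banner.top = sidebar.bottom + 13]
4. banner.h = 78  [banner.h = 78]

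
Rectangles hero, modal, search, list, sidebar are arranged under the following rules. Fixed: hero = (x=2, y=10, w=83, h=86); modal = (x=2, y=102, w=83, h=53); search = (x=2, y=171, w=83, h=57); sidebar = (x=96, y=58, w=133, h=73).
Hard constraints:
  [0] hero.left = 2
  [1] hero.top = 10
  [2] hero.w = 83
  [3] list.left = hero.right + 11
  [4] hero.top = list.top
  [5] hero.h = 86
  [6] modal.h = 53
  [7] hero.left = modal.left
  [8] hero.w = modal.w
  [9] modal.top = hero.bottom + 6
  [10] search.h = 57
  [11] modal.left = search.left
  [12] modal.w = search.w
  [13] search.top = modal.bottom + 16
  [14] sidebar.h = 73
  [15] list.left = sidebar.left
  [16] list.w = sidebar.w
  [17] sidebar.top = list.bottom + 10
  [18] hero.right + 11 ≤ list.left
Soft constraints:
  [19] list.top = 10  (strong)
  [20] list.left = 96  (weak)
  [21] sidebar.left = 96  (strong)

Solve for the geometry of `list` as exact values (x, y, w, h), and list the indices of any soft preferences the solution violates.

list = (x=96, y=10, w=133, h=38)
violated soft preferences: none

1. list.x = 96  [list.left = hero.right + 11]
2. list.y = 10  [hero.top = list.top]
3. list.w = 133  [list.w = sidebar.w]
4. list.h = 38  [sidebar.top = list.bottom + 10]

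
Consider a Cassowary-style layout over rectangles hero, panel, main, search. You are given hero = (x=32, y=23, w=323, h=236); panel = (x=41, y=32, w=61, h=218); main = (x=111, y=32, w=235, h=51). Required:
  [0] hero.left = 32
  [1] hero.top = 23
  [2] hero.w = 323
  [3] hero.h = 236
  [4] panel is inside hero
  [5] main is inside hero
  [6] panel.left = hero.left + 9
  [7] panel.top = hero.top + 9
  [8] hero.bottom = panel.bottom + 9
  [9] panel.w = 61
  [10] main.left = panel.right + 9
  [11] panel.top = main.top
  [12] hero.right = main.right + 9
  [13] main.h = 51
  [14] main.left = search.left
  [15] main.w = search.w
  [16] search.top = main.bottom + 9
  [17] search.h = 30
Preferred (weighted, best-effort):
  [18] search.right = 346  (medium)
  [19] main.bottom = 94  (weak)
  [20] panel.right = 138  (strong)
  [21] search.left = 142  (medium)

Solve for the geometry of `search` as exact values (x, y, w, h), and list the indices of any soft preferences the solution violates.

1. search.x = 111  [main.left = search.left]
2. search.w = 235  [main.w = search.w]
3. search.y = 92  [search.top = main.bottom + 9]
4. search.h = 30  [search.h = 30]

search = (x=111, y=92, w=235, h=30)
violated soft preferences: 19, 20, 21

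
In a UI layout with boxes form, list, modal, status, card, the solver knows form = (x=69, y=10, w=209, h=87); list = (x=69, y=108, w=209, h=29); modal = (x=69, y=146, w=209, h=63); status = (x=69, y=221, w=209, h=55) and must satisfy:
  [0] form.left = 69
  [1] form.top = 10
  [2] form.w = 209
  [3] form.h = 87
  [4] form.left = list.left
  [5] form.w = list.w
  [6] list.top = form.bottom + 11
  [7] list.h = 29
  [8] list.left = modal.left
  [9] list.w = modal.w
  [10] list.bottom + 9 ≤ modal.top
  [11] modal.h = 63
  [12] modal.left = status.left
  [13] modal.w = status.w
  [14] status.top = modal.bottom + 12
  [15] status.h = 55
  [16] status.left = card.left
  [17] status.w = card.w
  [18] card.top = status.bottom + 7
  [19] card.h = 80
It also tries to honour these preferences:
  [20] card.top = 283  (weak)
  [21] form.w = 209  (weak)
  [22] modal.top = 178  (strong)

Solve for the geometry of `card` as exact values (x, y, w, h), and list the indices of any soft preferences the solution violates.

1. card.x = 69  [status.left = card.left]
2. card.w = 209  [status.w = card.w]
3. card.y = 283  [card.top = status.bottom + 7]
4. card.h = 80  [card.h = 80]

card = (x=69, y=283, w=209, h=80)
violated soft preferences: 22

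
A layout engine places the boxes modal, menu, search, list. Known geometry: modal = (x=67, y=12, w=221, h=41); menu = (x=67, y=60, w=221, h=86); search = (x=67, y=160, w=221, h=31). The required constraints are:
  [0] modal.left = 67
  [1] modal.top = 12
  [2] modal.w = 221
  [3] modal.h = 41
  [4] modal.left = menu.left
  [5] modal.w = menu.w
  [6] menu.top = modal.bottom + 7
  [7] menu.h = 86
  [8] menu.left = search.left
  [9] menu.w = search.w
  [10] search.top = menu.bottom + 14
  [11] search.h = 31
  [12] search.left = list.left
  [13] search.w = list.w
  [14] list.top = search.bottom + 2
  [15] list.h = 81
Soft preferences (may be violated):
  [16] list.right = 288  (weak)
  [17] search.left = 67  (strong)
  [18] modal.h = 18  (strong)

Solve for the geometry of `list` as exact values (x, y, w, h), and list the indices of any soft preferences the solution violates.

1. list.x = 67  [search.left = list.left]
2. list.w = 221  [search.w = list.w]
3. list.y = 193  [list.top = search.bottom + 2]
4. list.h = 81  [list.h = 81]

list = (x=67, y=193, w=221, h=81)
violated soft preferences: 18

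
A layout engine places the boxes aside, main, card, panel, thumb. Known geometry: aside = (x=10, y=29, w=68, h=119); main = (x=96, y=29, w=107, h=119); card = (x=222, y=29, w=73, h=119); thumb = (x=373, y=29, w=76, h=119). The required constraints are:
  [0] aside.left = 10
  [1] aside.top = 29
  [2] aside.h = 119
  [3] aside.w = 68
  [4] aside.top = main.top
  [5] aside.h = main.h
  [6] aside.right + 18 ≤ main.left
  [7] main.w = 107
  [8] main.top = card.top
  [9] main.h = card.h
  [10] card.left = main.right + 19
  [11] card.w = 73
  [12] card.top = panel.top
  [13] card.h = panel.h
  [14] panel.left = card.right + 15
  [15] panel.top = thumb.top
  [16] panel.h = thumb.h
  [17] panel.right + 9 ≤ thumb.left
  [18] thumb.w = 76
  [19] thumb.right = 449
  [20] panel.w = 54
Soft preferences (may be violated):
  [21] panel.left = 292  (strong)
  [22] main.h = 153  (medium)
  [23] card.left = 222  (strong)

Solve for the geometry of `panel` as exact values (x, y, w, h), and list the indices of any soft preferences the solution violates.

1. panel.y = 29  [card.top = panel.top]
2. panel.h = 119  [card.h = panel.h]
3. panel.x = 310  [panel.left = card.right + 15]
4. panel.w = 54  [panel.w = 54]

panel = (x=310, y=29, w=54, h=119)
violated soft preferences: 21, 22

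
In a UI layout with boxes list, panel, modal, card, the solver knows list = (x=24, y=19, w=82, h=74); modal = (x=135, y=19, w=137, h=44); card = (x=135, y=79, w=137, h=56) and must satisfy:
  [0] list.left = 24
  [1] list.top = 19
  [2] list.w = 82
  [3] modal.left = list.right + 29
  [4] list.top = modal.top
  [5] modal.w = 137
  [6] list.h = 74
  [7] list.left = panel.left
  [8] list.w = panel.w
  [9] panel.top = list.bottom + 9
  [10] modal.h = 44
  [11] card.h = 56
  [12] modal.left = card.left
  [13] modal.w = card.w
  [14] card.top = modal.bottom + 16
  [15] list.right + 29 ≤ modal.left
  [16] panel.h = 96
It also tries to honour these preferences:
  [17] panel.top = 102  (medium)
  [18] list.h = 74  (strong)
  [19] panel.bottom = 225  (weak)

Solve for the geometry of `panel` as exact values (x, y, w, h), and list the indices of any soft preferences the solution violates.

panel = (x=24, y=102, w=82, h=96)
violated soft preferences: 19

1. panel.x = 24  [list.left = panel.left]
2. panel.w = 82  [list.w = panel.w]
3. panel.y = 102  [panel.top = list.bottom + 9]
4. panel.h = 96  [panel.h = 96]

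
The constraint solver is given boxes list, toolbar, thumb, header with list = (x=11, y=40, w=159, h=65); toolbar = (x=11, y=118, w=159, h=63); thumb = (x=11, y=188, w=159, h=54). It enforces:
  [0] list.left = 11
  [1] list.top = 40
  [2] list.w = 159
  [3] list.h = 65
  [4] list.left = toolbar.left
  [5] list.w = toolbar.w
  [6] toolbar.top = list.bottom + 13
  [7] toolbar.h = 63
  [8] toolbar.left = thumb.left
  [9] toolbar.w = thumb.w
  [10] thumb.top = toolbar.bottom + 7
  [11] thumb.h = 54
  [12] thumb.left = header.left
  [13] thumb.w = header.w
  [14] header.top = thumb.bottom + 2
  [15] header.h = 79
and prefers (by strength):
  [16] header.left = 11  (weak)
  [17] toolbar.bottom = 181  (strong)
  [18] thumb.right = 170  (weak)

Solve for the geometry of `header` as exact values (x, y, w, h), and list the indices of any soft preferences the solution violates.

header = (x=11, y=244, w=159, h=79)
violated soft preferences: none

1. header.x = 11  [thumb.left = header.left]
2. header.w = 159  [thumb.w = header.w]
3. header.y = 244  [header.top = thumb.bottom + 2]
4. header.h = 79  [header.h = 79]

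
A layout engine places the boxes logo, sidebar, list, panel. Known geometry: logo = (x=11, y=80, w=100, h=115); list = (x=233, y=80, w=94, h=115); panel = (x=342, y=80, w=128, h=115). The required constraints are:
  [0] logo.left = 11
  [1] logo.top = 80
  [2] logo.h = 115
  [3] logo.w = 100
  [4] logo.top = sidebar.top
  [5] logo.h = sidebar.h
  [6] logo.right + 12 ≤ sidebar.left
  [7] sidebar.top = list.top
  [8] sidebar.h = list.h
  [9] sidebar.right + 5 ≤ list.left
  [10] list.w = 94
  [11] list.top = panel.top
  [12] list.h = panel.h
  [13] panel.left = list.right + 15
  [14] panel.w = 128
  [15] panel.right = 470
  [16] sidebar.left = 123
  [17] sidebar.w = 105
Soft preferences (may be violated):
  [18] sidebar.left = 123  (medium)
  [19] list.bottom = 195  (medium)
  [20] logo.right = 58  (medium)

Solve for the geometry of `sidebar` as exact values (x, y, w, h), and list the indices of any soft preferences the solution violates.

sidebar = (x=123, y=80, w=105, h=115)
violated soft preferences: 20

1. sidebar.y = 80  [logo.top = sidebar.top]
2. sidebar.h = 115  [logo.h = sidebar.h]
3. sidebar.x = 123  [sidebar.left = 123]
4. sidebar.w = 105  [sidebar.w = 105]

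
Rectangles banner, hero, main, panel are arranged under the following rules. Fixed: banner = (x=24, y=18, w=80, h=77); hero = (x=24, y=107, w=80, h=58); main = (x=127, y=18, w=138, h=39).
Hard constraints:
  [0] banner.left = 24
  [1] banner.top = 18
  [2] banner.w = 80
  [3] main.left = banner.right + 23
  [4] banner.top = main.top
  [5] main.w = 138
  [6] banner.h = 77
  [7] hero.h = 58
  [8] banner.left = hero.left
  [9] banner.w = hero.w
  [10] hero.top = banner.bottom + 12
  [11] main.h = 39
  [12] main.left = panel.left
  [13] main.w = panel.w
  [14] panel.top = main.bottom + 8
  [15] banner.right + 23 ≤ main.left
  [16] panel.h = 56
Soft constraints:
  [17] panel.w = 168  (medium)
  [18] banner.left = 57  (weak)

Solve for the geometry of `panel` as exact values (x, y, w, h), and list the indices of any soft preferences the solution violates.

1. panel.x = 127  [main.left = panel.left]
2. panel.w = 138  [main.w = panel.w]
3. panel.y = 65  [panel.top = main.bottom + 8]
4. panel.h = 56  [panel.h = 56]

panel = (x=127, y=65, w=138, h=56)
violated soft preferences: 17, 18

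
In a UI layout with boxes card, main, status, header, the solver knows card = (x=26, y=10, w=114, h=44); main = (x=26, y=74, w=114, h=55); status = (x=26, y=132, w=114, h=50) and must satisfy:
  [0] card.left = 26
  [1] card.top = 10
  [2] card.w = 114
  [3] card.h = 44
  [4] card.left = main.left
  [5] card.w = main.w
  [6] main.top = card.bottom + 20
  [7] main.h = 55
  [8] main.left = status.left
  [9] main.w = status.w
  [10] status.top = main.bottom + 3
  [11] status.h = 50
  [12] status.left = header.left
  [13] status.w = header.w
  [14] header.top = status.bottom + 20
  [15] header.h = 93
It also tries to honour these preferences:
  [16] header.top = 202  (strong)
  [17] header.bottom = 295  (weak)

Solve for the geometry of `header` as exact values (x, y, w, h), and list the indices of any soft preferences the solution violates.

1. header.x = 26  [status.left = header.left]
2. header.w = 114  [status.w = header.w]
3. header.y = 202  [header.top = status.bottom + 20]
4. header.h = 93  [header.h = 93]

header = (x=26, y=202, w=114, h=93)
violated soft preferences: none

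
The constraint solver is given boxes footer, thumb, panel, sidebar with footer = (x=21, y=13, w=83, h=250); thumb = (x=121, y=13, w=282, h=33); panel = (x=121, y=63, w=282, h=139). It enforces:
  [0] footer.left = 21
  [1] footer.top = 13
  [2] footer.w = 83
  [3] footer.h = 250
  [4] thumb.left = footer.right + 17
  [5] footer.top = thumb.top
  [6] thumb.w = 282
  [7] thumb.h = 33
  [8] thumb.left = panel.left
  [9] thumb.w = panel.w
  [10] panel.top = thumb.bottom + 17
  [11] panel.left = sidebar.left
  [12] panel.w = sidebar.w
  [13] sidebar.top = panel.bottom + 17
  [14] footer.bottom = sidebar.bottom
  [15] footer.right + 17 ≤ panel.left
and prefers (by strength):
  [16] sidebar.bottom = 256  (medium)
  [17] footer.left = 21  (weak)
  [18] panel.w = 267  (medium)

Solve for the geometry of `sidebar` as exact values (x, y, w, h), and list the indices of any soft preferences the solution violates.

1. sidebar.x = 121  [panel.left = sidebar.left]
2. sidebar.w = 282  [panel.w = sidebar.w]
3. sidebar.y = 219  [sidebar.top = panel.bottom + 17]
4. sidebar.h = 44  [footer.bottom = sidebar.bottom]

sidebar = (x=121, y=219, w=282, h=44)
violated soft preferences: 16, 18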